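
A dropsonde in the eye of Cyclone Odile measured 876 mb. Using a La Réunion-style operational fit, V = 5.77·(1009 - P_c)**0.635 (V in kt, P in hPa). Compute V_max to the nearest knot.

ΔP = 1009 − 876 = 133 mb.
133^0.635 ≈ 22.318.
V ≈ 5.77 × 22.318 ≈ 128.8 kt.

129 kt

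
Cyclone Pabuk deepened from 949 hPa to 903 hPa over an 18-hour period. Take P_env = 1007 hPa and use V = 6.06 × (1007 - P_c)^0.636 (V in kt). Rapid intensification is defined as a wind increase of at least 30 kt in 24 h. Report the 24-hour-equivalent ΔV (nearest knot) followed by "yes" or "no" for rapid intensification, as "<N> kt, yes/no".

V₁: ΔP = 58, V ≈ 6.06 × 58^0.636 ≈ 80.17 kt.
V₂: ΔP = 104, V ≈ 6.06 × 104^0.636 ≈ 116.23 kt.
ΔV over 18 h = 36.06 kt → 24 h equivalent = 36.06 × 24/18 ≈ 48.08 kt.
48 kt ≥ 30 kt ⇒ rapid intensification.

48 kt, yes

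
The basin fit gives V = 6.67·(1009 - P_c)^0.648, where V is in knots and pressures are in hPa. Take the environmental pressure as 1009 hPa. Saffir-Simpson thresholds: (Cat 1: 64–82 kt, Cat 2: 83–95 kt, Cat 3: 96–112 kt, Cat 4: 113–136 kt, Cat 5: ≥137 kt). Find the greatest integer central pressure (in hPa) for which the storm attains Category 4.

Category 4 begins at V = 113 kt.
Required ΔP = (113/6.67)^(1/0.648) = 16.942^1.543 ≈ 78.80 hPa.
P_c ≤ 1009 − 78.80 = 930.20, so the highest integer P_c is 930 hPa.

930 hPa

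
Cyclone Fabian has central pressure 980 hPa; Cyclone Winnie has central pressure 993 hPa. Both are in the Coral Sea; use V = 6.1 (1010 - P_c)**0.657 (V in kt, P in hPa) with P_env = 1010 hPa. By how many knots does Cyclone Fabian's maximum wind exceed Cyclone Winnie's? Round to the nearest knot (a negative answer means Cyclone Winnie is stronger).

18 kt

Cyclone Fabian: ΔP = 30; V ≈ 6.1 × 30^0.657 ≈ 56.99 kt.
Cyclone Winnie: ΔP = 17; V ≈ 6.1 × 17^0.657 ≈ 39.24 kt.
Difference ≈ 56.99 − 39.24 = 17.75 → 18 kt.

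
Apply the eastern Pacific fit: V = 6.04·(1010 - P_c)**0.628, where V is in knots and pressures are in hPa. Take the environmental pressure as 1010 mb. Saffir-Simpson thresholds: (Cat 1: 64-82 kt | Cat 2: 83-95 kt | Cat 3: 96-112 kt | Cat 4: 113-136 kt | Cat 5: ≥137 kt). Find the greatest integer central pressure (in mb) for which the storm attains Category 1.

967 mb

Category 1 begins at V = 64 kt.
Required ΔP = (64/6.04)^(1/0.628) = 10.596^1.592 ≈ 42.89 mb.
P_c ≤ 1010 − 42.89 = 967.11, so the highest integer P_c is 967 mb.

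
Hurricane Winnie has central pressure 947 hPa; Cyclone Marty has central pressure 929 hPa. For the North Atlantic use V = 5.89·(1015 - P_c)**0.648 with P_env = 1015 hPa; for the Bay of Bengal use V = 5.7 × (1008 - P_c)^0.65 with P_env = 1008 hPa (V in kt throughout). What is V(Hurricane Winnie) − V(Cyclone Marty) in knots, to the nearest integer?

Hurricane Winnie: ΔP = 68; V ≈ 5.89 × 68^0.648 ≈ 90.69 kt.
Cyclone Marty: ΔP = 79; V ≈ 5.7 × 79^0.65 ≈ 97.57 kt.
Difference ≈ 90.69 − 97.57 = -6.88 → -7 kt.

-7 kt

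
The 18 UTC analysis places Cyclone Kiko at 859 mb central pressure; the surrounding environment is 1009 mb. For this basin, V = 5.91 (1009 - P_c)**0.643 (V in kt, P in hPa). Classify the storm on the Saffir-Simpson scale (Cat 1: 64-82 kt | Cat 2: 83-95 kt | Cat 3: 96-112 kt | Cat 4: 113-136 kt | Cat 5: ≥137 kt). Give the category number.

5

ΔP = 1009 − 859 = 150 mb.
V ≈ 5.91 × 150^0.643 = 5.91 × 25.07 ≈ 148 kt.
148 kt falls in the Category 5 band.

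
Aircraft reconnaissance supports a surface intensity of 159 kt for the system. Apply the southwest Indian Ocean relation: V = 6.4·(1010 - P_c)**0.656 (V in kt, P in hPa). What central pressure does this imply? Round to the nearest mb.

ΔP = (V / 6.4)^(1/0.656) = (159/6.4)^1.524.
159/6.4 = 24.844; 24.844^1.524 ≈ 133.92 mb.
P_c = 1010 − 133.92 = 876.08 ≈ 876 mb.

876 mb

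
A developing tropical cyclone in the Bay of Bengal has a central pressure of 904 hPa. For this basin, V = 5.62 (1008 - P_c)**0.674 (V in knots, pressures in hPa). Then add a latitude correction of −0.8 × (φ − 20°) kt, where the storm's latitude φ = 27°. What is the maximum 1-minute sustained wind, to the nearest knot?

123 kt

ΔP = 1008 − 904 = 104 hPa.
104^0.674 ≈ 22.881.
V ≈ 5.62 × 22.881 ≈ 128.6 kt.
Latitude correction: −0.8 × (27 − 20) = -5.6 kt.
Corrected V ≈ 123 kt → 123 kt.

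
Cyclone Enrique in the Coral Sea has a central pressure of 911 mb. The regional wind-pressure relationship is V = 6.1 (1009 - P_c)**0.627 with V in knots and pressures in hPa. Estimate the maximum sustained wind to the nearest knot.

ΔP = 1009 − 911 = 98 mb.
98^0.627 ≈ 17.721.
V ≈ 6.1 × 17.721 ≈ 108.1 kt.

108 kt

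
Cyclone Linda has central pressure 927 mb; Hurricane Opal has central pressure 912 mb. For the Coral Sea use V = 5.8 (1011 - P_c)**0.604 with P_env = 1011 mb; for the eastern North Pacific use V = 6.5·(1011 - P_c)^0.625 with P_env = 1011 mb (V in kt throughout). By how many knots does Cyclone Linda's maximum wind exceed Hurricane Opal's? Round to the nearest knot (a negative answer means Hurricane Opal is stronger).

Cyclone Linda: ΔP = 84; V ≈ 5.8 × 84^0.604 ≈ 84.27 kt.
Hurricane Opal: ΔP = 99; V ≈ 6.5 × 99^0.625 ≈ 114.86 kt.
Difference ≈ 84.27 − 114.86 = -30.59 → -31 kt.

-31 kt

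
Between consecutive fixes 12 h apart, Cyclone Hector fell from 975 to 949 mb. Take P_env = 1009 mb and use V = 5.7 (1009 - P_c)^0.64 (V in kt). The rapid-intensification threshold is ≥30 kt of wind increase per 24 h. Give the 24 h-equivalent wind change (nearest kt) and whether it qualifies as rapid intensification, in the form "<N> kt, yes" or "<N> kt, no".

V₁: ΔP = 34, V ≈ 5.7 × 34^0.64 ≈ 54.45 kt.
V₂: ΔP = 60, V ≈ 5.7 × 60^0.64 ≈ 78.32 kt.
ΔV over 12 h = 23.87 kt → 24 h equivalent = 23.87 × 24/12 ≈ 47.74 kt.
48 kt ≥ 30 kt ⇒ rapid intensification.

48 kt, yes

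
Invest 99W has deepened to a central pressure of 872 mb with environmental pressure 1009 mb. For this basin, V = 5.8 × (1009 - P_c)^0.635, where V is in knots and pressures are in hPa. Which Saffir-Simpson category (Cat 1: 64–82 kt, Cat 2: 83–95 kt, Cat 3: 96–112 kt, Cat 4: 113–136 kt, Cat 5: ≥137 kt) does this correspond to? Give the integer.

4

ΔP = 1009 − 872 = 137 mb.
V ≈ 5.8 × 137^0.635 = 5.8 × 22.74 ≈ 132 kt.
132 kt falls in the Category 4 band.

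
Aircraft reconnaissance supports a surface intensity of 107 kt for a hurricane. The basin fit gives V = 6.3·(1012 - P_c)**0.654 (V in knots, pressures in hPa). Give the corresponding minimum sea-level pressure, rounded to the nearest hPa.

ΔP = (V / 6.3)^(1/0.654) = (107/6.3)^1.529.
107/6.3 = 16.984; 16.984^1.529 ≈ 76.00 hPa.
P_c = 1012 − 76.00 = 936.00 ≈ 936 hPa.

936 hPa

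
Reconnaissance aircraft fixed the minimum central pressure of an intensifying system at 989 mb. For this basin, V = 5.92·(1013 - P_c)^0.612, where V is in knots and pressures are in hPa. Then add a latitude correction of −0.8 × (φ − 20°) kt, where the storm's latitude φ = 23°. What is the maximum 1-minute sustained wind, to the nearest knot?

ΔP = 1013 − 989 = 24 mb.
24^0.612 ≈ 6.993.
V ≈ 5.92 × 6.993 ≈ 41.4 kt.
Latitude correction: −0.8 × (23 − 20) = -2.4 kt.
Corrected V ≈ 39 kt → 39 kt.

39 kt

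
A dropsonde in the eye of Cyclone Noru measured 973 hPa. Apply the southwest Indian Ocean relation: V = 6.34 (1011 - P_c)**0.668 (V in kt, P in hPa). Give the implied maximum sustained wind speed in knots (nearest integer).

ΔP = 1011 − 973 = 38 hPa.
38^0.668 ≈ 11.358.
V ≈ 6.34 × 11.358 ≈ 72.0 kt.

72 kt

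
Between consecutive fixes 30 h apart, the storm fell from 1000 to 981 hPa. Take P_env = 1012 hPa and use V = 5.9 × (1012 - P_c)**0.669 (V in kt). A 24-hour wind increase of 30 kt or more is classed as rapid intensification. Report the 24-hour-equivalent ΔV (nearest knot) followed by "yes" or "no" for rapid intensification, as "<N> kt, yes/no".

V₁: ΔP = 12, V ≈ 5.9 × 12^0.669 ≈ 31.10 kt.
V₂: ΔP = 31, V ≈ 5.9 × 31^0.669 ≈ 58.69 kt.
ΔV over 30 h = 27.59 kt → 24 h equivalent = 27.59 × 24/30 ≈ 22.07 kt.
22 kt < 30 kt ⇒ not rapid intensification.

22 kt, no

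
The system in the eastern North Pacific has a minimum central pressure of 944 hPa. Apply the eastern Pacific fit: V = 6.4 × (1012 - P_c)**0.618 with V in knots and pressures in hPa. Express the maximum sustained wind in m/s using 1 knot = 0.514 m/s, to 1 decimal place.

44.6 m/s

ΔP = 1012 − 944 = 68 hPa.
V ≈ 6.4 × 68^0.618 = 6.4 × 13.567 ≈ 86.830 kt.
86.830 × 0.514 ≈ 44.63 m/s → 44.6 m/s.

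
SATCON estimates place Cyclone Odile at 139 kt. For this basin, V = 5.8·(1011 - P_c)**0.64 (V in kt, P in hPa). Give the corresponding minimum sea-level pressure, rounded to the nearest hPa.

868 hPa

ΔP = (V / 5.8)^(1/0.64) = (139/5.8)^1.562.
139/5.8 = 23.966; 23.966^1.562 ≈ 143.09 hPa.
P_c = 1011 − 143.09 = 867.91 ≈ 868 hPa.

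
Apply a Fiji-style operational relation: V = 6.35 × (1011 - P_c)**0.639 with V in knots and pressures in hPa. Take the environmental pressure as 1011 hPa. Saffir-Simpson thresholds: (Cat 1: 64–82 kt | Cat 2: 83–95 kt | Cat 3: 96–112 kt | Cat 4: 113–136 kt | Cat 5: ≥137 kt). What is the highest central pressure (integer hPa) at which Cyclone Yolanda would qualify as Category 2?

955 hPa

Category 2 begins at V = 83 kt.
Required ΔP = (83/6.35)^(1/0.639) = 13.071^1.565 ≈ 55.84 hPa.
P_c ≤ 1011 − 55.84 = 955.16, so the highest integer P_c is 955 hPa.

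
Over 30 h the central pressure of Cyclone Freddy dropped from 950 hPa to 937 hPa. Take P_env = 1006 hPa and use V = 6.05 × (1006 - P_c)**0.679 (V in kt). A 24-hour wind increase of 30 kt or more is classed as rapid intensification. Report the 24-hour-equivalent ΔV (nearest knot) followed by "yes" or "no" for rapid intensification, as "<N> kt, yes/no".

V₁: ΔP = 56, V ≈ 6.05 × 56^0.679 ≈ 93.06 kt.
V₂: ΔP = 69, V ≈ 6.05 × 69^0.679 ≈ 107.23 kt.
ΔV over 30 h = 14.17 kt → 24 h equivalent = 14.17 × 24/30 ≈ 11.34 kt.
11 kt < 30 kt ⇒ not rapid intensification.

11 kt, no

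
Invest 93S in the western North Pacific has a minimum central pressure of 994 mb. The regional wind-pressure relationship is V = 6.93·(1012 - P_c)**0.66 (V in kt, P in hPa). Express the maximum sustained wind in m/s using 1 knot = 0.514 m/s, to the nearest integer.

ΔP = 1012 − 994 = 18 mb.
V ≈ 6.93 × 18^0.66 = 6.93 × 6.737 ≈ 46.689 kt.
46.689 × 0.514 ≈ 24.00 m/s → 24 m/s.

24 m/s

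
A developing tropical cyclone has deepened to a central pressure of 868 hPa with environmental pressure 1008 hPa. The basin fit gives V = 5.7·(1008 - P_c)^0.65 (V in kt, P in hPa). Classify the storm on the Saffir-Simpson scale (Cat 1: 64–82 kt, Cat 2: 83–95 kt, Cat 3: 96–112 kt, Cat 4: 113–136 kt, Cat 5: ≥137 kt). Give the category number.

ΔP = 1008 − 868 = 140 hPa.
V ≈ 5.7 × 140^0.65 = 5.7 × 24.83 ≈ 142 kt.
142 kt falls in the Category 5 band.

5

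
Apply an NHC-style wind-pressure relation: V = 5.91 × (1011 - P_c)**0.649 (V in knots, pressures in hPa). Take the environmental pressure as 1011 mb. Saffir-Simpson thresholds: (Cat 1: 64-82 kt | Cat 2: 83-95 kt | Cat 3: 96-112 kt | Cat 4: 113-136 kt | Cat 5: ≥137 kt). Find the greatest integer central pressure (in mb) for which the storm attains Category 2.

Category 2 begins at V = 83 kt.
Required ΔP = (83/5.91)^(1/0.649) = 14.044^1.541 ≈ 58.63 mb.
P_c ≤ 1011 − 58.63 = 952.37, so the highest integer P_c is 952 mb.

952 mb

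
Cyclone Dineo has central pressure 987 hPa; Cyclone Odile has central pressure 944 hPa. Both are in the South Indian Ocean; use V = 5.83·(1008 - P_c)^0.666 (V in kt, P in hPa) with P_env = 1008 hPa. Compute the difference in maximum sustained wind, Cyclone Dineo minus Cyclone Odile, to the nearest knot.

-49 kt

Cyclone Dineo: ΔP = 21; V ≈ 5.83 × 21^0.666 ≈ 44.29 kt.
Cyclone Odile: ΔP = 64; V ≈ 5.83 × 64^0.666 ≈ 93.02 kt.
Difference ≈ 44.29 − 93.02 = -48.73 → -49 kt.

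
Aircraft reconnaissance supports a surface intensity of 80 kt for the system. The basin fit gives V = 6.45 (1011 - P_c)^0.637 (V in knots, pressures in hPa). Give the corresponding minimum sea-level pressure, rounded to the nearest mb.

ΔP = (V / 6.45)^(1/0.637) = (80/6.45)^1.570.
80/6.45 = 12.403; 12.403^1.570 ≈ 52.08 mb.
P_c = 1011 − 52.08 = 958.92 ≈ 959 mb.

959 mb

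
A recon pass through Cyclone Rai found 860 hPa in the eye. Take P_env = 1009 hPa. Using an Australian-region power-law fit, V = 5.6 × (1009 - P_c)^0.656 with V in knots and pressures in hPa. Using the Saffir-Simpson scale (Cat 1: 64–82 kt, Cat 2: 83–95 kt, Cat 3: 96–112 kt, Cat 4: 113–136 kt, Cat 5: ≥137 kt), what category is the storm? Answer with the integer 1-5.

ΔP = 1009 − 860 = 149 hPa.
V ≈ 5.6 × 149^0.656 = 5.6 × 26.64 ≈ 149 kt.
149 kt falls in the Category 5 band.

5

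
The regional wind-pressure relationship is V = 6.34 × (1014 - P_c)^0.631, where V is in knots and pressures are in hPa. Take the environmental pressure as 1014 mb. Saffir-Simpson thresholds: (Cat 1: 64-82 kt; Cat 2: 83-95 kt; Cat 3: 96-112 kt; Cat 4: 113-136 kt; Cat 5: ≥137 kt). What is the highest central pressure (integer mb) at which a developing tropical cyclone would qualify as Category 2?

Category 2 begins at V = 83 kt.
Required ΔP = (83/6.34)^(1/0.631) = 13.091^1.585 ≈ 58.91 mb.
P_c ≤ 1014 − 58.91 = 955.09, so the highest integer P_c is 955 mb.

955 mb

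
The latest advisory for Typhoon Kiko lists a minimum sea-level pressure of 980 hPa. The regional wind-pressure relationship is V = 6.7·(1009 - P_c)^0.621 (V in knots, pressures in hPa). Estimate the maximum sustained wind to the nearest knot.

ΔP = 1009 − 980 = 29 hPa.
29^0.621 ≈ 8.094.
V ≈ 6.7 × 8.094 ≈ 54.2 kt.

54 kt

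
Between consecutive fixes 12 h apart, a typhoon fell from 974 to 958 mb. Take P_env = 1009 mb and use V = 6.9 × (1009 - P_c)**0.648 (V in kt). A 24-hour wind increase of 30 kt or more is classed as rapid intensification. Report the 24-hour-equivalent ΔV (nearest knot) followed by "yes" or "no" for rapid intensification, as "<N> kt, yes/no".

V₁: ΔP = 35, V ≈ 6.9 × 35^0.648 ≈ 69.09 kt.
V₂: ΔP = 51, V ≈ 6.9 × 51^0.648 ≈ 88.18 kt.
ΔV over 12 h = 19.09 kt → 24 h equivalent = 19.09 × 24/12 ≈ 38.18 kt.
38 kt ≥ 30 kt ⇒ rapid intensification.

38 kt, yes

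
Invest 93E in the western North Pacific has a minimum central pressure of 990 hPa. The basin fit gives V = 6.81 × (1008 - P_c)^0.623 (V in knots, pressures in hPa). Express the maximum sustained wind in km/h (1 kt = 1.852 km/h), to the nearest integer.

ΔP = 1008 − 990 = 18 hPa.
V ≈ 6.81 × 18^0.623 = 6.81 × 6.054 ≈ 41.227 kt.
41.227 × 1.852 ≈ 76.35 km/h → 76 km/h.

76 km/h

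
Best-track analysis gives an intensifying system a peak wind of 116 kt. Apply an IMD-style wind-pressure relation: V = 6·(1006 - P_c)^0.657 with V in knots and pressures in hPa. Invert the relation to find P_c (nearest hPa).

915 hPa

ΔP = (V / 6)^(1/0.657) = (116/6)^1.522.
116/6 = 19.333; 19.333^1.522 ≈ 90.75 hPa.
P_c = 1006 − 90.75 = 915.25 ≈ 915 hPa.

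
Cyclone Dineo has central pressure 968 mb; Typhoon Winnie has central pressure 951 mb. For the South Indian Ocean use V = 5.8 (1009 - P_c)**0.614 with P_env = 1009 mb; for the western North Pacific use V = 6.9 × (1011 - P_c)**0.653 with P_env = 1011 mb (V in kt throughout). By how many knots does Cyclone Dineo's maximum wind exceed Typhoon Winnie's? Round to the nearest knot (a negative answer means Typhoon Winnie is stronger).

Cyclone Dineo: ΔP = 41; V ≈ 5.8 × 41^0.614 ≈ 56.71 kt.
Typhoon Winnie: ΔP = 60; V ≈ 6.9 × 60^0.653 ≈ 100.00 kt.
Difference ≈ 56.71 − 100.00 = -43.29 → -43 kt.

-43 kt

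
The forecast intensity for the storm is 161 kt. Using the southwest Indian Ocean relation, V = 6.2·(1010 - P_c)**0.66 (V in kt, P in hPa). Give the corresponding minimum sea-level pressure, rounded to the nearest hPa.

871 hPa

ΔP = (V / 6.2)^(1/0.66) = (161/6.2)^1.515.
161/6.2 = 25.968; 25.968^1.515 ≈ 139.02 hPa.
P_c = 1010 − 139.02 = 870.98 ≈ 871 hPa.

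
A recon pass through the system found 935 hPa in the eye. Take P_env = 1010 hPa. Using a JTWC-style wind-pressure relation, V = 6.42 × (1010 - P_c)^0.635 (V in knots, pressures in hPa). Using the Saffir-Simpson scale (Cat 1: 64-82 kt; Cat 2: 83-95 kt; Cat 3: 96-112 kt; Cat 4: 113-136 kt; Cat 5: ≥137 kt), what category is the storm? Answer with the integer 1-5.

ΔP = 1010 − 935 = 75 hPa.
V ≈ 6.42 × 75^0.635 = 6.42 × 15.51 ≈ 100 kt.
100 kt falls in the Category 3 band.

3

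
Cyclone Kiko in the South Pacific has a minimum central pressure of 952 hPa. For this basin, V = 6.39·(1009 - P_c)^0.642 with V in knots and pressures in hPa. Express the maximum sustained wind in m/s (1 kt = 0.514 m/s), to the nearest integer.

ΔP = 1009 − 952 = 57 hPa.
V ≈ 6.39 × 57^0.642 = 6.39 × 13.405 ≈ 85.659 kt.
85.659 × 0.514 ≈ 44.03 m/s → 44 m/s.

44 m/s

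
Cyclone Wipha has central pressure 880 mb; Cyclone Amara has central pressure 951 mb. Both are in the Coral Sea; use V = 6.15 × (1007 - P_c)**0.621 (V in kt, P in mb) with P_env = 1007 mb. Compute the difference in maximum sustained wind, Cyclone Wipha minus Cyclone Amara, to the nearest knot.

Cyclone Wipha: ΔP = 127; V ≈ 6.15 × 127^0.621 ≈ 124.55 kt.
Cyclone Amara: ΔP = 56; V ≈ 6.15 × 56^0.621 ≈ 74.90 kt.
Difference ≈ 124.55 − 74.90 = 49.65 → 50 kt.

50 kt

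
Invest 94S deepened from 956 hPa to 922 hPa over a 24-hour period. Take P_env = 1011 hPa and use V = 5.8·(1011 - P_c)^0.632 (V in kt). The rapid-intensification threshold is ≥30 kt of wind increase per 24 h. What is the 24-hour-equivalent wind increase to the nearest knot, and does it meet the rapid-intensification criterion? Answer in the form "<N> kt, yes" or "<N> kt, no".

26 kt, no

V₁: ΔP = 55, V ≈ 5.8 × 55^0.632 ≈ 73.00 kt.
V₂: ΔP = 89, V ≈ 5.8 × 89^0.632 ≈ 98.96 kt.
ΔV over 24 h = 25.96 kt → 24 h equivalent = 25.96 × 24/24 ≈ 25.96 kt.
26 kt < 30 kt ⇒ not rapid intensification.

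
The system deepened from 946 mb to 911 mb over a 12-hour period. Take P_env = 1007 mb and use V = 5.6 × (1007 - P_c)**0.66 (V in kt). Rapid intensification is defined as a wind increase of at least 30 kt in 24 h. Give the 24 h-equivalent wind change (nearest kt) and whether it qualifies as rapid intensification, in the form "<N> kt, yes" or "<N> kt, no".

59 kt, yes

V₁: ΔP = 61, V ≈ 5.6 × 61^0.66 ≈ 84.43 kt.
V₂: ΔP = 96, V ≈ 5.6 × 96^0.66 ≈ 113.89 kt.
ΔV over 12 h = 29.46 kt → 24 h equivalent = 29.46 × 24/12 ≈ 58.92 kt.
59 kt ≥ 30 kt ⇒ rapid intensification.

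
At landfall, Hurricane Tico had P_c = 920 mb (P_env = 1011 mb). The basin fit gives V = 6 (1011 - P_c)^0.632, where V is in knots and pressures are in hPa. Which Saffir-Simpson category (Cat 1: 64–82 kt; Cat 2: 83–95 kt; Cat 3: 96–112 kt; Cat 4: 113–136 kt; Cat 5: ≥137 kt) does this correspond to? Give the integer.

3

ΔP = 1011 − 920 = 91 mb.
V ≈ 6 × 91^0.632 = 6 × 17.30 ≈ 104 kt.
104 kt falls in the Category 3 band.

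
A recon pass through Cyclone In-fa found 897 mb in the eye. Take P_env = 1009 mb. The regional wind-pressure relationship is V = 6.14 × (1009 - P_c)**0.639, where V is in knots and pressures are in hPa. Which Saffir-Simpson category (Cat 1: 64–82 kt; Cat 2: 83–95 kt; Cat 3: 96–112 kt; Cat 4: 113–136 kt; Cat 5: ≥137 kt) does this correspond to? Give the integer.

ΔP = 1009 − 897 = 112 mb.
V ≈ 6.14 × 112^0.639 = 6.14 × 20.39 ≈ 125 kt.
125 kt falls in the Category 4 band.

4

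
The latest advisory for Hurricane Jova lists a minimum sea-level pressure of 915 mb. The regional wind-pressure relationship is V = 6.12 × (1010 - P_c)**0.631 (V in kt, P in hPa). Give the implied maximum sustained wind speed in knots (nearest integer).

ΔP = 1010 − 915 = 95 mb.
95^0.631 ≈ 17.699.
V ≈ 6.12 × 17.699 ≈ 108.3 kt.

108 kt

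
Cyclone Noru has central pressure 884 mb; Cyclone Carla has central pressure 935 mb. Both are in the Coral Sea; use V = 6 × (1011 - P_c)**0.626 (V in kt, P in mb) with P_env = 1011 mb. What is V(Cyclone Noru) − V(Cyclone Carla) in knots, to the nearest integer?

Cyclone Noru: ΔP = 127; V ≈ 6 × 127^0.626 ≈ 124.49 kt.
Cyclone Carla: ΔP = 76; V ≈ 6 × 76^0.626 ≈ 90.27 kt.
Difference ≈ 124.49 − 90.27 = 34.22 → 34 kt.

34 kt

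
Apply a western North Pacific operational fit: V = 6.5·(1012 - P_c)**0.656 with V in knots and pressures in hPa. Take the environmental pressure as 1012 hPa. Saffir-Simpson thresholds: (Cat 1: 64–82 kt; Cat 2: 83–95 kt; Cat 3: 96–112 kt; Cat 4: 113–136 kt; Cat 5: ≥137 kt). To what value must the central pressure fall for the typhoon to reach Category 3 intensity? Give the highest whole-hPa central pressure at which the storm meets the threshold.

Category 3 begins at V = 96 kt.
Required ΔP = (96/6.5)^(1/0.656) = 14.769^1.524 ≈ 60.61 hPa.
P_c ≤ 1012 − 60.61 = 951.39, so the highest integer P_c is 951 hPa.

951 hPa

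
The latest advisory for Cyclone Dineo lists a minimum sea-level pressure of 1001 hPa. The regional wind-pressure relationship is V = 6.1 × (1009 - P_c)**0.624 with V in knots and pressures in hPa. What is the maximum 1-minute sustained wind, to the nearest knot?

ΔP = 1009 − 1001 = 8 hPa.
8^0.624 ≈ 3.660.
V ≈ 6.1 × 3.660 ≈ 22.3 kt.

22 kt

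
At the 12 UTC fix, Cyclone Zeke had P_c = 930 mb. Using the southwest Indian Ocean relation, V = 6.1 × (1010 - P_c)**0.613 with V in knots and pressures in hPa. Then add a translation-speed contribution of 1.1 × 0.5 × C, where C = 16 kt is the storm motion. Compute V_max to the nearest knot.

ΔP = 1010 − 930 = 80 mb.
80^0.613 ≈ 14.676.
V ≈ 6.1 × 14.676 ≈ 89.5 kt.
Translation term: 1.1 × 0.5 × 16 = 8.8 kt.
Corrected V ≈ 98.3 kt → 98 kt.

98 kt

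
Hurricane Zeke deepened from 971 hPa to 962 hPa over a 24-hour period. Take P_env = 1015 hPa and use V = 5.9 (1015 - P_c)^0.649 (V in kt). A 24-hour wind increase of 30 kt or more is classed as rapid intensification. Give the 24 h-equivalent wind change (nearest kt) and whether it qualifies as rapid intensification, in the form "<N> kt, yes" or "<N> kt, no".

9 kt, no

V₁: ΔP = 44, V ≈ 5.9 × 44^0.649 ≈ 68.78 kt.
V₂: ΔP = 53, V ≈ 5.9 × 53^0.649 ≈ 77.61 kt.
ΔV over 24 h = 8.83 kt → 24 h equivalent = 8.83 × 24/24 ≈ 8.83 kt.
9 kt < 30 kt ⇒ not rapid intensification.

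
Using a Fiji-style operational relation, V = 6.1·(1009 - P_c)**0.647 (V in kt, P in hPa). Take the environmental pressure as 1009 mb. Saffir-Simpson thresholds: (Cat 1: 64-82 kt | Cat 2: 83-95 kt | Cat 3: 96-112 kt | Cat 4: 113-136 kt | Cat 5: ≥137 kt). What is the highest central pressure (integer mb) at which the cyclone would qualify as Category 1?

Category 1 begins at V = 64 kt.
Required ΔP = (64/6.1)^(1/0.647) = 10.492^1.546 ≈ 37.83 mb.
P_c ≤ 1009 − 37.83 = 971.17, so the highest integer P_c is 971 mb.

971 mb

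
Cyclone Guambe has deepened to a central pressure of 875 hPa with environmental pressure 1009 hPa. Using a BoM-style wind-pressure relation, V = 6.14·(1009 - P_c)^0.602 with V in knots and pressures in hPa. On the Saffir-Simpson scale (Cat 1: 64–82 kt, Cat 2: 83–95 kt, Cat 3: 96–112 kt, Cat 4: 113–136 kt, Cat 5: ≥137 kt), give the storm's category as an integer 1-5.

ΔP = 1009 − 875 = 134 hPa.
V ≈ 6.14 × 134^0.602 = 6.14 × 19.08 ≈ 117 kt.
117 kt falls in the Category 4 band.

4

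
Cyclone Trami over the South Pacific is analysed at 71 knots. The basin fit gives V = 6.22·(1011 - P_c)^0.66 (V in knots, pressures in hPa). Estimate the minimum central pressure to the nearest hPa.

ΔP = (V / 6.22)^(1/0.66) = (71/6.22)^1.515.
71/6.22 = 11.415; 11.415^1.515 ≈ 40.02 hPa.
P_c = 1011 − 40.02 = 970.98 ≈ 971 hPa.

971 hPa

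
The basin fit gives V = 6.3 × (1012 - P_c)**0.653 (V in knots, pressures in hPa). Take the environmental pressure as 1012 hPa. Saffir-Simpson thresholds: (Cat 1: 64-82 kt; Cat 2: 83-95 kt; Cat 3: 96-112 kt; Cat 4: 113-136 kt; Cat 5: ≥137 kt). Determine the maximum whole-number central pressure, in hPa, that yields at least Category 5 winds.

Category 5 begins at V = 137 kt.
Required ΔP = (137/6.3)^(1/0.653) = 21.746^1.531 ≈ 111.70 hPa.
P_c ≤ 1012 − 111.70 = 900.30, so the highest integer P_c is 900 hPa.

900 hPa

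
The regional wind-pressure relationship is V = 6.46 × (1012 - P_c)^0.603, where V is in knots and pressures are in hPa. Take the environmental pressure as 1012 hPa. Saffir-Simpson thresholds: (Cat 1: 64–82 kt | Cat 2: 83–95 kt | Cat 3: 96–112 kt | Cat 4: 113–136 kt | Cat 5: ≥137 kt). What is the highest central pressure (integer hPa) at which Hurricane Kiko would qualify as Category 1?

967 hPa

Category 1 begins at V = 64 kt.
Required ΔP = (64/6.46)^(1/0.603) = 9.907^1.658 ≈ 44.84 hPa.
P_c ≤ 1012 − 44.84 = 967.16, so the highest integer P_c is 967 hPa.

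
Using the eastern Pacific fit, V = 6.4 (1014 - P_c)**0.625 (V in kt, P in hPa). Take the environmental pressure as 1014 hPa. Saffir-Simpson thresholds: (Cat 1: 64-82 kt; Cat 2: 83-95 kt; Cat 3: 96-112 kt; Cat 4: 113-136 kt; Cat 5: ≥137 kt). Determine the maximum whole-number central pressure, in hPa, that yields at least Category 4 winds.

Category 4 begins at V = 113 kt.
Required ΔP = (113/6.4)^(1/0.625) = 17.656^1.600 ≈ 98.86 hPa.
P_c ≤ 1014 − 98.86 = 915.14, so the highest integer P_c is 915 hPa.

915 hPa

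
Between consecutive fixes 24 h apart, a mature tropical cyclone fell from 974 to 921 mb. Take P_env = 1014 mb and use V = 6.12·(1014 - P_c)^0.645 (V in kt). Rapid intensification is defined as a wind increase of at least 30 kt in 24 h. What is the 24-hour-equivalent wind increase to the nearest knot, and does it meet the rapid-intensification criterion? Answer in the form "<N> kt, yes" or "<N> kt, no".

V₁: ΔP = 40, V ≈ 6.12 × 40^0.645 ≈ 66.08 kt.
V₂: ΔP = 93, V ≈ 6.12 × 93^0.645 ≈ 113.87 kt.
ΔV over 24 h = 47.79 kt → 24 h equivalent = 47.79 × 24/24 ≈ 47.79 kt.
48 kt ≥ 30 kt ⇒ rapid intensification.

48 kt, yes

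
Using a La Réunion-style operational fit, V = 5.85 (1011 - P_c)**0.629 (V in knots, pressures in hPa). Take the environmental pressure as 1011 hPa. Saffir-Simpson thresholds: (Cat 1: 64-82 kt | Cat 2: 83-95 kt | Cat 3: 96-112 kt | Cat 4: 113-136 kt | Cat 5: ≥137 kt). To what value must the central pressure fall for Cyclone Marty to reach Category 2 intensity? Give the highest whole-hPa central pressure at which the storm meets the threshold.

Category 2 begins at V = 83 kt.
Required ΔP = (83/5.85)^(1/0.629) = 14.188^1.590 ≈ 67.82 hPa.
P_c ≤ 1011 − 67.82 = 943.18, so the highest integer P_c is 943 hPa.

943 hPa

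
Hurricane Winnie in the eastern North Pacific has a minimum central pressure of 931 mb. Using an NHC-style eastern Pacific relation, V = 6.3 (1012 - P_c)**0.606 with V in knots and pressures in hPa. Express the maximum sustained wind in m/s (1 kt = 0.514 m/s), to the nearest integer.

ΔP = 1012 − 931 = 81 mb.
V ≈ 6.3 × 81^0.606 = 6.3 × 14.340 ≈ 90.340 kt.
90.340 × 0.514 ≈ 46.44 m/s → 46 m/s.

46 m/s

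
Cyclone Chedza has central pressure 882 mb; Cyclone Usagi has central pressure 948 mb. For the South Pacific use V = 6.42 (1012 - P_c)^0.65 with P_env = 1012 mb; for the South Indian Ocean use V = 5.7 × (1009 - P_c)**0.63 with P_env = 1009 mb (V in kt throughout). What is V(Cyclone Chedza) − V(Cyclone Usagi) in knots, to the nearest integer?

Cyclone Chedza: ΔP = 130; V ≈ 6.42 × 130^0.65 ≈ 151.91 kt.
Cyclone Usagi: ΔP = 61; V ≈ 5.7 × 61^0.63 ≈ 75.97 kt.
Difference ≈ 151.91 − 75.97 = 75.94 → 76 kt.

76 kt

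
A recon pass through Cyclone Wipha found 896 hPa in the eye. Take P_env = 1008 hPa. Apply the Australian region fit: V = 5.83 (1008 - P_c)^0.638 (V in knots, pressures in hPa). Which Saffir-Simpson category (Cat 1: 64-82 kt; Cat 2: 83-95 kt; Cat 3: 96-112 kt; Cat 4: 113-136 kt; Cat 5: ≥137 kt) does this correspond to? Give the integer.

4

ΔP = 1008 − 896 = 112 hPa.
V ≈ 5.83 × 112^0.638 = 5.83 × 20.30 ≈ 118 kt.
118 kt falls in the Category 4 band.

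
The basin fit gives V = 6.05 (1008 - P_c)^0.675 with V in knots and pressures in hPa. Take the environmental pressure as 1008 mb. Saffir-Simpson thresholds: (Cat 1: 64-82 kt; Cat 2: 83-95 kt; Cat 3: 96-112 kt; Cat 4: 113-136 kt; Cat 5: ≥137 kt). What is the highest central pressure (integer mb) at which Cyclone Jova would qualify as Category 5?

906 mb

Category 5 begins at V = 137 kt.
Required ΔP = (137/6.05)^(1/0.675) = 22.645^1.481 ≈ 101.71 mb.
P_c ≤ 1008 − 101.71 = 906.29, so the highest integer P_c is 906 mb.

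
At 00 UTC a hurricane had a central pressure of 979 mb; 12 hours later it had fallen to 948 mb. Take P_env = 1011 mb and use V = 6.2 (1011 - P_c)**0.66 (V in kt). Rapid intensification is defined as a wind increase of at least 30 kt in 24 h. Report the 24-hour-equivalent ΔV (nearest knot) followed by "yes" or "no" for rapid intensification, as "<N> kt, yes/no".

69 kt, yes

V₁: ΔP = 32, V ≈ 6.2 × 32^0.66 ≈ 61.06 kt.
V₂: ΔP = 63, V ≈ 6.2 × 63^0.66 ≈ 95.49 kt.
ΔV over 12 h = 34.43 kt → 24 h equivalent = 34.43 × 24/12 ≈ 68.86 kt.
69 kt ≥ 30 kt ⇒ rapid intensification.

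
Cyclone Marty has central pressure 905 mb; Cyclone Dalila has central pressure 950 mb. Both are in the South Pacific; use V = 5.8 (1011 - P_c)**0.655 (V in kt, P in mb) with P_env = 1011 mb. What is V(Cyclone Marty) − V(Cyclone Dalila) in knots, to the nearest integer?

Cyclone Marty: ΔP = 106; V ≈ 5.8 × 106^0.655 ≈ 123.03 kt.
Cyclone Dalila: ΔP = 61; V ≈ 5.8 × 61^0.655 ≈ 85.67 kt.
Difference ≈ 123.03 − 85.67 = 37.36 → 37 kt.

37 kt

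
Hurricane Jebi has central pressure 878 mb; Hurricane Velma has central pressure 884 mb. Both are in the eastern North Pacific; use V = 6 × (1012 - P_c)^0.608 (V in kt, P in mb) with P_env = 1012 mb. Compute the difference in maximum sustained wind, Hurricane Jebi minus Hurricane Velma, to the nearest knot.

3 kt

Hurricane Jebi: ΔP = 134; V ≈ 6 × 134^0.608 ≈ 117.88 kt.
Hurricane Velma: ΔP = 128; V ≈ 6 × 128^0.608 ≈ 114.64 kt.
Difference ≈ 117.88 − 114.64 = 3.24 → 3 kt.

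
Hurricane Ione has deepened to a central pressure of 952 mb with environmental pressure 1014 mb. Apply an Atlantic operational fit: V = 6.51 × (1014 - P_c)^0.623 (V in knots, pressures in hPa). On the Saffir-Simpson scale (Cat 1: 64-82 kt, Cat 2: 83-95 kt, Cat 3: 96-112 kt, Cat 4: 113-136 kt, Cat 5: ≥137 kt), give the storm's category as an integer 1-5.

ΔP = 1014 − 952 = 62 mb.
V ≈ 6.51 × 62^0.623 = 6.51 × 13.08 ≈ 85 kt.
85 kt falls in the Category 2 band.

2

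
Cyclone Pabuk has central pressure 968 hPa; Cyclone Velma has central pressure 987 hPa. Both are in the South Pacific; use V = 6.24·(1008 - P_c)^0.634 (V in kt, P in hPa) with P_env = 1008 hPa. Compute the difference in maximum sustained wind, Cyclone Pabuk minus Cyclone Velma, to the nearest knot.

22 kt

Cyclone Pabuk: ΔP = 40; V ≈ 6.24 × 40^0.634 ≈ 64.70 kt.
Cyclone Velma: ΔP = 21; V ≈ 6.24 × 21^0.634 ≈ 43.00 kt.
Difference ≈ 64.70 − 43.00 = 21.70 → 22 kt.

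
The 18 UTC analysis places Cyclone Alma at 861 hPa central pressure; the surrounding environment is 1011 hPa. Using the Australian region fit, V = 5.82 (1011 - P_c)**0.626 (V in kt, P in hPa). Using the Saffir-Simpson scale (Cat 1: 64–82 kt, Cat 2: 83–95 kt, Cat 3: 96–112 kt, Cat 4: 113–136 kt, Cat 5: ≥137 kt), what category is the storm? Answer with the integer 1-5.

ΔP = 1011 − 861 = 150 hPa.
V ≈ 5.82 × 150^0.626 = 5.82 × 23.03 ≈ 134 kt.
134 kt falls in the Category 4 band.

4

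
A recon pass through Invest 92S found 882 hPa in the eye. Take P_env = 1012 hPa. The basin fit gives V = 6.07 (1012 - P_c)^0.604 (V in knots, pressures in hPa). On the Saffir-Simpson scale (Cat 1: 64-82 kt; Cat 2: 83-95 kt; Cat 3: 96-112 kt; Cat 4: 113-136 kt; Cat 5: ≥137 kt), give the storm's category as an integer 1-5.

4

ΔP = 1012 − 882 = 130 hPa.
V ≈ 6.07 × 130^0.604 = 6.07 × 18.92 ≈ 115 kt.
115 kt falls in the Category 4 band.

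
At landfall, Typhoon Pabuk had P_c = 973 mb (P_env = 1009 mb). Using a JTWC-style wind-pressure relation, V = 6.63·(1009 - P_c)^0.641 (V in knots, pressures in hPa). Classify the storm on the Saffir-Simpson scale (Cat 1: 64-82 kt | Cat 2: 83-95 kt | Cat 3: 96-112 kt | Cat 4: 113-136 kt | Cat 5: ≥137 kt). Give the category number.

ΔP = 1009 − 973 = 36 mb.
V ≈ 6.63 × 36^0.641 = 6.63 × 9.94 ≈ 66 kt.
66 kt falls in the Category 1 band.

1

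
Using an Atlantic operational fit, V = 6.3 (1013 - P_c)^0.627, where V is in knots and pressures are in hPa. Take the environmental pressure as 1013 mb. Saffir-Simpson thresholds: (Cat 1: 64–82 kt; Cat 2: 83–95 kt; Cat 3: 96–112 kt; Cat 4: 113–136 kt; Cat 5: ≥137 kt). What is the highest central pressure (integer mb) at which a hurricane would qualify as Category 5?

877 mb

Category 5 begins at V = 137 kt.
Required ΔP = (137/6.3)^(1/0.627) = 21.746^1.595 ≈ 135.83 mb.
P_c ≤ 1013 − 135.83 = 877.17, so the highest integer P_c is 877 mb.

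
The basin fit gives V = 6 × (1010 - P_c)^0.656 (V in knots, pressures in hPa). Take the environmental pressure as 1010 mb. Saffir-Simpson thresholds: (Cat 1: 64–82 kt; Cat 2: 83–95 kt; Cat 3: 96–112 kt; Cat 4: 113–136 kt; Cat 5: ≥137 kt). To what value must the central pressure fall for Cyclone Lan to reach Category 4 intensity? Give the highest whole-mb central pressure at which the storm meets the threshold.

922 mb

Category 4 begins at V = 113 kt.
Required ΔP = (113/6)^(1/0.656) = 18.833^1.524 ≈ 87.80 mb.
P_c ≤ 1010 − 87.80 = 922.20, so the highest integer P_c is 922 mb.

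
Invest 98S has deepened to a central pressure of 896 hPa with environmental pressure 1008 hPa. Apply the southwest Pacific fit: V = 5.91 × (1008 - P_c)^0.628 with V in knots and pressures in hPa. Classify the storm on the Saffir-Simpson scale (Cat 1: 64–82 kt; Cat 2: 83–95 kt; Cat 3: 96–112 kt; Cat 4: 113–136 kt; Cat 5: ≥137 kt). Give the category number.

ΔP = 1008 − 896 = 112 hPa.
V ≈ 5.91 × 112^0.628 = 5.91 × 19.36 ≈ 114 kt.
114 kt falls in the Category 4 band.

4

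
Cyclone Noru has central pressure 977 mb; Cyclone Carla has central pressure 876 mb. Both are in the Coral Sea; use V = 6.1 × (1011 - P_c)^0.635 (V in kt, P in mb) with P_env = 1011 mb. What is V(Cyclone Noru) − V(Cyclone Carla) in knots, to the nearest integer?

Cyclone Noru: ΔP = 34; V ≈ 6.1 × 34^0.635 ≈ 57.26 kt.
Cyclone Carla: ΔP = 135; V ≈ 6.1 × 135^0.635 ≈ 137.43 kt.
Difference ≈ 57.26 − 137.43 = -80.17 → -80 kt.

-80 kt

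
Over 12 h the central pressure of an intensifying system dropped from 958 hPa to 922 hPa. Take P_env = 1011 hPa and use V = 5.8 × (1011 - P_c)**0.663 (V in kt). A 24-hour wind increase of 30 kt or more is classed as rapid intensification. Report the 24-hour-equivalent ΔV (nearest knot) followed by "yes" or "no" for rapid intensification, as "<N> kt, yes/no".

66 kt, yes

V₁: ΔP = 53, V ≈ 5.8 × 53^0.663 ≈ 80.65 kt.
V₂: ΔP = 89, V ≈ 5.8 × 89^0.663 ≈ 113.73 kt.
ΔV over 12 h = 33.08 kt → 24 h equivalent = 33.08 × 24/12 ≈ 66.16 kt.
66 kt ≥ 30 kt ⇒ rapid intensification.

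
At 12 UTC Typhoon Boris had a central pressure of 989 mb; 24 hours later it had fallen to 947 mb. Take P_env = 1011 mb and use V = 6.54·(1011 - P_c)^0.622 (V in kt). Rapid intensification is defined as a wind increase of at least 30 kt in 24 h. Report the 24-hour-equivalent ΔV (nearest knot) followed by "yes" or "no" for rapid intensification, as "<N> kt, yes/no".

42 kt, yes

V₁: ΔP = 22, V ≈ 6.54 × 22^0.622 ≈ 44.73 kt.
V₂: ΔP = 64, V ≈ 6.54 × 64^0.622 ≈ 86.90 kt.
ΔV over 24 h = 42.17 kt → 24 h equivalent = 42.17 × 24/24 ≈ 42.17 kt.
42 kt ≥ 30 kt ⇒ rapid intensification.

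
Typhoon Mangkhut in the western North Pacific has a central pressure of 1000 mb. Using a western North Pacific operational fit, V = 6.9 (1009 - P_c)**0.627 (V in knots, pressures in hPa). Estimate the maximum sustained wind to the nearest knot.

ΔP = 1009 − 1000 = 9 mb.
9^0.627 ≈ 3.966.
V ≈ 6.9 × 3.966 ≈ 27.4 kt.

27 kt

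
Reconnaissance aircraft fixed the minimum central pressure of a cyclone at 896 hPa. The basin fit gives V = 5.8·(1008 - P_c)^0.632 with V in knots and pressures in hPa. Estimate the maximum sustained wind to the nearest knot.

114 kt

ΔP = 1008 − 896 = 112 hPa.
112^0.632 ≈ 19.729.
V ≈ 5.8 × 19.729 ≈ 114.4 kt.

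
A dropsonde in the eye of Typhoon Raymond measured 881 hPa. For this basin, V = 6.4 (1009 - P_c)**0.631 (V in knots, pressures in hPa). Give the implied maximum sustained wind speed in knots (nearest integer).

137 kt

ΔP = 1009 − 881 = 128 hPa.
128^0.631 ≈ 21.362.
V ≈ 6.4 × 21.362 ≈ 136.7 kt.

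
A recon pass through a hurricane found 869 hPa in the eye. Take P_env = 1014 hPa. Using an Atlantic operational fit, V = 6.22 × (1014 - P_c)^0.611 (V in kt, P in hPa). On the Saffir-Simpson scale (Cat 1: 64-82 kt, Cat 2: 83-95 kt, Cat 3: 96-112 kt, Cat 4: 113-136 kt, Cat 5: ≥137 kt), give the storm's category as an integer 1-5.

ΔP = 1014 − 869 = 145 hPa.
V ≈ 6.22 × 145^0.611 = 6.22 × 20.92 ≈ 130 kt.
130 kt falls in the Category 4 band.

4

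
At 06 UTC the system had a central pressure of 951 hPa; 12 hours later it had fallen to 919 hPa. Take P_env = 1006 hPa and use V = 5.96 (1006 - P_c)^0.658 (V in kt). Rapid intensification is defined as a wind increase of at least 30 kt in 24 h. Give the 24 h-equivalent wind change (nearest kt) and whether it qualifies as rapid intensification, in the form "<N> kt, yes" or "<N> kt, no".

V₁: ΔP = 55, V ≈ 5.96 × 55^0.658 ≈ 83.25 kt.
V₂: ΔP = 87, V ≈ 5.96 × 87^0.658 ≈ 112.58 kt.
ΔV over 12 h = 29.33 kt → 24 h equivalent = 29.33 × 24/12 ≈ 58.66 kt.
59 kt ≥ 30 kt ⇒ rapid intensification.

59 kt, yes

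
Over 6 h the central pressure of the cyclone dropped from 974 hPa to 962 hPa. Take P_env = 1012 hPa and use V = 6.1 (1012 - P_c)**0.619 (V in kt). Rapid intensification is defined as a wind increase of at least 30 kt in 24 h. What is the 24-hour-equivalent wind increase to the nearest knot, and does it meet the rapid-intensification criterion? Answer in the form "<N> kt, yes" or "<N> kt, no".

V₁: ΔP = 38, V ≈ 6.1 × 38^0.619 ≈ 57.97 kt.
V₂: ΔP = 50, V ≈ 6.1 × 50^0.619 ≈ 68.71 kt.
ΔV over 6 h = 10.74 kt → 24 h equivalent = 10.74 × 24/6 ≈ 42.96 kt.
43 kt ≥ 30 kt ⇒ rapid intensification.

43 kt, yes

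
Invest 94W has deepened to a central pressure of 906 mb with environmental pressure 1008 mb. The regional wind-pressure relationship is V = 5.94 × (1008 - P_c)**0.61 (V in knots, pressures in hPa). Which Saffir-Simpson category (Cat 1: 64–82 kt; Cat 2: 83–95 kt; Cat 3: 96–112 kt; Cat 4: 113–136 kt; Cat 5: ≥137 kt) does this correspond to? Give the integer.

ΔP = 1008 − 906 = 102 mb.
V ≈ 5.94 × 102^0.61 = 5.94 × 16.80 ≈ 100 kt.
100 kt falls in the Category 3 band.

3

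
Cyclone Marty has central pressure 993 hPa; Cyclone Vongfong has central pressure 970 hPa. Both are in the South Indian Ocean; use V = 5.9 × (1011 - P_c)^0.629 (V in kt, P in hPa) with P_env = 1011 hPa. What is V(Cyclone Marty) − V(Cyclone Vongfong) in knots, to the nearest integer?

Cyclone Marty: ΔP = 18; V ≈ 5.9 × 18^0.629 ≈ 36.34 kt.
Cyclone Vongfong: ΔP = 41; V ≈ 5.9 × 41^0.629 ≈ 60.99 kt.
Difference ≈ 36.34 − 60.99 = -24.65 → -25 kt.

-25 kt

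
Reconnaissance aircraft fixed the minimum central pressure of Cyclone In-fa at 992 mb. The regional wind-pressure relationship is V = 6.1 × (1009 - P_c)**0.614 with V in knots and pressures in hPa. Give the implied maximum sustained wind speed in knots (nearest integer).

35 kt

ΔP = 1009 − 992 = 17 mb.
17^0.614 ≈ 5.695.
V ≈ 6.1 × 5.695 ≈ 34.7 kt.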